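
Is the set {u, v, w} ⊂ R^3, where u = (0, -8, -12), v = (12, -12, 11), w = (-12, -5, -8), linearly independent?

Form the 3×3 matrix with these as columns; its determinant is 2736.
A nonzero determinant means the columns are linearly independent.

linearly independent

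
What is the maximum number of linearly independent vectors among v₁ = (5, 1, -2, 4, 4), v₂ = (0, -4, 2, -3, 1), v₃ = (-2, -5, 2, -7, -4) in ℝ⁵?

Apply Gaussian elimination to the matrix whose rows are v₁, v₂, v₃.
Reduction leaves 3 leading entries, giving rank 3.

3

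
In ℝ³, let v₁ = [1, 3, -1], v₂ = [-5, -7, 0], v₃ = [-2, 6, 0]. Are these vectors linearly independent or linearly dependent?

The matrix [v₁|v₂|v₃] has determinant 44.
A nonzero determinant means the columns are linearly independent.

linearly independent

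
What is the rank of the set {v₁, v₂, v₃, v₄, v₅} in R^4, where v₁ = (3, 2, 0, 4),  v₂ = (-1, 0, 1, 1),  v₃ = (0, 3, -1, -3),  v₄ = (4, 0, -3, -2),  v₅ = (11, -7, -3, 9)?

Apply Gaussian elimination to the matrix whose rows are v₁, v₂, v₃, v₄, v₅.
Reduction leaves 4 leading entries, giving rank 4.
(With 5 elements in a 4-dimensional space the rank is at most 4.)

rank 4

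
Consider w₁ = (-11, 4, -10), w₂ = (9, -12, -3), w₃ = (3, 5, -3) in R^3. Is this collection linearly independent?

linearly independent

The matrix [w₁|w₂|w₃] has determinant -1299.
A nonzero determinant means the columns are linearly independent.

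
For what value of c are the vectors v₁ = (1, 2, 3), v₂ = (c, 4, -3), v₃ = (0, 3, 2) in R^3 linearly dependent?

The vectors are dependent exactly when the determinant of the matrix with rows v₁, v₂, v₃ vanishes.
The determinant works out to 5*c + 17.
Setting this to zero gives c = -17/5.

c = -17/5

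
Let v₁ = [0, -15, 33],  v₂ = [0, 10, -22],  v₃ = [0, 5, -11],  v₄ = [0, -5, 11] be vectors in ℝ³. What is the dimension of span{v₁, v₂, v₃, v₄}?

1

Row-reduce the 4×3 matrix with these as rows.
Exactly 1 pivot survives; hence the rank is 1.
(With 4 elements in a 3-dimensional space the rank is at most 3.)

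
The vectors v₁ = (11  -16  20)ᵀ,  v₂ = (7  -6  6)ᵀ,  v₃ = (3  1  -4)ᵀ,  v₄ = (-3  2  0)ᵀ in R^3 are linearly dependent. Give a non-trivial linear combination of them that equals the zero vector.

v₁ - 2v₂ + 2v₃ + v₄ = 0

Set up α₁v₁ + … + α₄v₄ = 0 and solve the homogeneous system.
One solution (up to scaling) is (1, -2, 2, 1).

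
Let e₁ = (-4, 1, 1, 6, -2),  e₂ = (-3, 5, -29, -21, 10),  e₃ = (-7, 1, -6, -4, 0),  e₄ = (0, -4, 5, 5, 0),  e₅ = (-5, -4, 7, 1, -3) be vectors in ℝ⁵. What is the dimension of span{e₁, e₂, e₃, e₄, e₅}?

Row-reduce the 5×5 matrix with these as rows.
The echelon form has 4 nonzero rows, so the rank is 4.

4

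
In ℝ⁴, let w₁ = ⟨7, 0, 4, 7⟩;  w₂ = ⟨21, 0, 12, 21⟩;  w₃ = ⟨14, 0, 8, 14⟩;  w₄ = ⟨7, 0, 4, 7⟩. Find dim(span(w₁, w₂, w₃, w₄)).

1

Apply Gaussian elimination to the matrix whose rows are w₁, w₂, w₃, w₄.
Exactly 1 pivot survives; hence the rank is 1.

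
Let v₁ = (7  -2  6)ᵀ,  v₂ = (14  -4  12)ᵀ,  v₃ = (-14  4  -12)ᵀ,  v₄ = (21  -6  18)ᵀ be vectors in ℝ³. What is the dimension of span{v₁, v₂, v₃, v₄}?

Row-reduce the 4×3 matrix with these as rows.
Reduction leaves 1 leading entry, giving rank 1.
(With 4 elements in a 3-dimensional space the rank is at most 3.)

dim = 1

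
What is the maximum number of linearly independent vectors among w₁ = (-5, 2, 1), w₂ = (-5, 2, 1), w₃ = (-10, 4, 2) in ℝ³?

Put the 3×3 matrix [w₁|w₂|w₃] into echelon form.
There is 1 pivot column, so rank = 1.

1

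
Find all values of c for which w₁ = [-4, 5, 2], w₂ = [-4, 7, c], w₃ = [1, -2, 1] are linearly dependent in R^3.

c = -2

The vectors are dependent exactly when the determinant of the matrix with rows w₁, w₂, w₃ vanishes.
Expanding, det = -3*c - 6.
Setting this to zero gives c = -2.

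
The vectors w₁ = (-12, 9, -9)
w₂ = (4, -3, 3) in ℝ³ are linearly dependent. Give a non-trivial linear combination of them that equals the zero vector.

w₁ + 3w₂ = 0

Solve the homogeneous system with w₁, w₂ as columns by row-reducing the coefficient matrix.
A generator of the null space is (1, 3).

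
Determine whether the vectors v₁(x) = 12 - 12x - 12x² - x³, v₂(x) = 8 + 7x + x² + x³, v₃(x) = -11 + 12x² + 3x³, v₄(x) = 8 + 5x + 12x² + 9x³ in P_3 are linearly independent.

Take coordinates with respect to the standard basis {1, x, …, x³}.
The matrix [v₁|v₂|v₃|v₄] has determinant 3989.
A nonzero determinant means the columns are linearly independent.

linearly independent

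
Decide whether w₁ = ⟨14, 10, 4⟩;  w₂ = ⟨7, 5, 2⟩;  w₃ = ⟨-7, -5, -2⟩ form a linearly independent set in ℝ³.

linearly dependent

One vector is a scalar multiple of another, so the set is dependent.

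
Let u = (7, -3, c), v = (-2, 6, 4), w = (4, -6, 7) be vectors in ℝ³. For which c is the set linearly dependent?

Place the vectors as rows of a 3×3 matrix; dependence ⇔ determinant zero.
Expanding, det = 372 - 12*c.
Setting this to zero gives c = 31.

c = 31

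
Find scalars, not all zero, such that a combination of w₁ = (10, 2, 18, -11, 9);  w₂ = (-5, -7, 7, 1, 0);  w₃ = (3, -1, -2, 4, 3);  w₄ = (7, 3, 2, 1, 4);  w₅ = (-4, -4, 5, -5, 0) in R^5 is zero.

w₁ + w₃ - 3w₄ - 2w₅ = 0

Write the vectors as columns of a matrix and find a nonzero vector in its null space.
The free variable yields coefficients (1, 0, 1, -3, -2) (any nonzero multiple also works).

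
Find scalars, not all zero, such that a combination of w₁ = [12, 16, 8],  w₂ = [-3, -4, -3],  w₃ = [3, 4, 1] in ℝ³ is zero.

Set up α₁w₁ + … + α₃w₃ = 0 and solve the homogeneous system.
A generator of the null space is (1, 2, -2).

w₁ + 2w₂ - 2w₃ = 0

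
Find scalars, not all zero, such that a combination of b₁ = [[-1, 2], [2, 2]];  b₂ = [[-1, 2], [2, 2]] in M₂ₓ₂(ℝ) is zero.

Pass to coordinate vectors relative to the basis {E₁₁, E₁₂, E₂₁, E₂₂}.
Set up α₁b₁ + α₂b₂ = 0 and solve the homogeneous system.
The free variable yields coefficients (1, -1) (any nonzero multiple also works).

b₁ - b₂ = 0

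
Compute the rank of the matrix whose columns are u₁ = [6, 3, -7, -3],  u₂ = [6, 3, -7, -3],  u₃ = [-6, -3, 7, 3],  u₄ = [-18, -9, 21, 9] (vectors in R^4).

Form the matrix with u₁, u₂, u₃, u₄ as columns and reduce.
The echelon form has 1 nonzero row, so the rank is 1.

rank 1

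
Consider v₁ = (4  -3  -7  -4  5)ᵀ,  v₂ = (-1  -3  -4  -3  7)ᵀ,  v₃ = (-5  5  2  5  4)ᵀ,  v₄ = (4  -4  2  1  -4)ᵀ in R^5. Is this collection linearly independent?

linearly independent

Place the vectors as rows of a 4×5 matrix and reduce to echelon form.
The reduction yields 4 nonzero rows, so the rank is 4.
Since rank = 4 (the number of vectors), the set is linearly independent.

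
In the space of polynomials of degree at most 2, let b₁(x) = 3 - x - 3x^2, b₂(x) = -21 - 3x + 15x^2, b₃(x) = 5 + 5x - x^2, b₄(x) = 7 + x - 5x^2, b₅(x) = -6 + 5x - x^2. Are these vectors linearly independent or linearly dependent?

linearly dependent

Take coordinates with respect to the standard basis {1, x, x^2}.
There are 5 vectors in a 3-dimensional space, so they cannot be linearly independent.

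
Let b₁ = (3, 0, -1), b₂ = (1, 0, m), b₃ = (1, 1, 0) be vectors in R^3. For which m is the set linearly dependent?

m = -1/3

Place the vectors as rows of a 3×3 matrix; dependence ⇔ determinant zero.
The determinant works out to -3*m - 1.
Solving -3*m - 1 = 0 yields m = -1/3.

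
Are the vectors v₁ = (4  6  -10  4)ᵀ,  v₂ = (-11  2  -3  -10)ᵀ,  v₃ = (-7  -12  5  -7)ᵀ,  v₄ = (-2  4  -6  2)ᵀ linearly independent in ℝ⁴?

Row-reduce the matrix whose columns are v₁, v₂, v₃, v₄.
The reduction yields 4 nonzero rows, so the rank is 4.
Since rank = 4 (the number of vectors), the set is linearly independent.

linearly independent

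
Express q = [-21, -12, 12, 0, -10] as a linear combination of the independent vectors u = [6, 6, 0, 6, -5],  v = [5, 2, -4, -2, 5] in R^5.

Write q = a₁u + a₂v and equate components.
Row-reducing the augmented matrix gives the unique coefficients (a₁, a₂) = (-1, -3).

q = -u - 3v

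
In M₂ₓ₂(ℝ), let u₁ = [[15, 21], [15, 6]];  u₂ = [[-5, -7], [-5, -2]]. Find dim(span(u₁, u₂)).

1

Use coordinates relative to {E₁₁, E₁₂, E₂₁, E₂₂}.
Put the 4×2 matrix [u₁|u₂] into echelon form.
Reduction leaves 1 leading entry, giving rank 1.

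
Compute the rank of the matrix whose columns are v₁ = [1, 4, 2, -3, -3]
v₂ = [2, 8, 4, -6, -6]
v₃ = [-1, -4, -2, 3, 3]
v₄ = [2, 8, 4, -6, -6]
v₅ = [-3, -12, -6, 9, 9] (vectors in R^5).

rank 1

Put the 5×5 matrix [v₁|v₂|v₃|v₄|v₅] into echelon form.
Reduction leaves 1 leading entry, giving rank 1.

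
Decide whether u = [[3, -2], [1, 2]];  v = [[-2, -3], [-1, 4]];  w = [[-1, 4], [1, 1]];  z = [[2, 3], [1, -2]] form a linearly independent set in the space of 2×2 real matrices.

linearly independent

Take coordinates with respect to the standard basis {E₁₁, E₁₂, E₂₁, E₂₂}.
Row-reduce the matrix whose columns are u, v, w, z.
The reduction yields 4 nonzero rows, so the rank is 4.
Since rank = 4 (the number of vectors), the set is linearly independent.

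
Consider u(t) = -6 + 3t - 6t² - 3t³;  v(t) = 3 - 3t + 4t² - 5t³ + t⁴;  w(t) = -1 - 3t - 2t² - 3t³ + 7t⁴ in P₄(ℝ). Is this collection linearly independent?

linearly independent

Write each element as a coordinate vector in ℝ⁵ using {1, t, …, t⁴}.
Row-reduce the matrix whose columns are u, v, w.
The reduction yields 3 nonzero rows, so the rank is 3.
Since rank = 3 (the number of vectors), the set is linearly independent.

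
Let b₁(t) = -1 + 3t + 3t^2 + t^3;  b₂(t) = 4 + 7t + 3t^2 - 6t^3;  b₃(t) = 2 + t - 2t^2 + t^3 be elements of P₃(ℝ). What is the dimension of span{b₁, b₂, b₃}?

dim = 3

Use coordinates relative to {1, t, …, t^3}.
Put the 4×3 matrix [b₁|b₂|b₃] into echelon form.
Reduction leaves 3 leading entries, giving rank 3.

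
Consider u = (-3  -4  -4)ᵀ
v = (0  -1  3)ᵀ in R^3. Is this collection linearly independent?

linearly independent

Row-reduce the matrix whose columns are u, v.
The reduction yields 2 nonzero rows, so the rank is 2.
Since rank = 2 (the number of vectors), the set is linearly independent.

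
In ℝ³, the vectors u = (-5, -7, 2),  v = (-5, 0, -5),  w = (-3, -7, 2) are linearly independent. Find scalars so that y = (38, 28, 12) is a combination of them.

y = -3u - 4v - w

Solve the system with u, v, w as columns and y as the right-hand side.
Back-substitution yields (c₁, c₂, c₃) = (-3, -4, -1).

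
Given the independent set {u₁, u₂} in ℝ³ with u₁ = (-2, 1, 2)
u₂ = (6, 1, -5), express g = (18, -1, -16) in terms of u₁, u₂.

Solve the system with u₁, u₂ as columns and g as the right-hand side.
The system has the unique solution (a₁, a₂) = (-3, 2).

g = -3u₁ + 2u₂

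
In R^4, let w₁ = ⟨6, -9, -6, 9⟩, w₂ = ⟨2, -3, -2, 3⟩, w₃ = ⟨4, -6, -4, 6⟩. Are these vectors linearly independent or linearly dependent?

Place the vectors as rows of a 3×4 matrix and reduce to echelon form.
The reduction yields 1 nonzero row, so the rank is 1.
Since rank 1 < 3, the set is linearly dependent.

linearly dependent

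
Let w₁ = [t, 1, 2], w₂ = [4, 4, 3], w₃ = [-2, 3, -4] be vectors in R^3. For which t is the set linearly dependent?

Dependence holds iff the 3×3 matrix [w₁ w₂ w₃] is singular.
Cofactor expansion gives det = 50 - 25*t.
Solving 50 - 25*t = 0 yields t = 2.

t = 2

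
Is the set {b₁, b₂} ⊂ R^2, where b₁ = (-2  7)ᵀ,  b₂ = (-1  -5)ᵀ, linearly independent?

linearly independent

Place the vectors as rows of a 2×2 matrix and reduce to echelon form.
The reduction yields 2 nonzero rows, so the rank is 2.
Since rank = 2 (the number of vectors), the set is linearly independent.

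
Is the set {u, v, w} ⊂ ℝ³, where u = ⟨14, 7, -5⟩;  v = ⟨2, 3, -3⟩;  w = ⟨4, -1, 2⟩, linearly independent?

Place the vectors as rows of a 3×3 matrix and reduce to echelon form.
The reduction yields 2 nonzero rows, so the rank is 2.
Since rank 2 < 3, the set is linearly dependent.

linearly dependent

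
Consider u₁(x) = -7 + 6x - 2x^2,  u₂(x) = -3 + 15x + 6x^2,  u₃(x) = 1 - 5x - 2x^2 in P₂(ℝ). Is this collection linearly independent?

Take coordinates with respect to the standard basis {1, x, x^2}.
One vector is a scalar multiple of another, so the set is dependent.

linearly dependent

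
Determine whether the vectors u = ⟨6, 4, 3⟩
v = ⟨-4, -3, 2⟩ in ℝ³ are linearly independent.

linearly independent

Row-reduce the matrix whose columns are u, v.
The reduction yields 2 nonzero rows, so the rank is 2.
Since rank = 2 (the number of vectors), the set is linearly independent.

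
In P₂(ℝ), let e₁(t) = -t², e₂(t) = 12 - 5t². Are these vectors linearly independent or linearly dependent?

Write each element as a coordinate vector in ℝ³ using {1, t, t²}.
Row-reduce the matrix whose columns are e₁, e₂.
The reduction yields 2 nonzero rows, so the rank is 2.
Since rank = 2 (the number of vectors), the set is linearly independent.

linearly independent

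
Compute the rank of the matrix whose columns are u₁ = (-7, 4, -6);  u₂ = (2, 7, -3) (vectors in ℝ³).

Apply Gaussian elimination to the matrix whose rows are u₁, u₂.
Reduction leaves 2 leading entries, giving rank 2.

rank 2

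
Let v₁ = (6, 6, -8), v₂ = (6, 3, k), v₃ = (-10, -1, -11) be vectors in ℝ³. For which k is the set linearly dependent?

Dependence holds iff the 3×3 matrix [v₁ v₂ v₃] is singular.
Expanding, det = 6 - 54*k.
This vanishes exactly when k = 1/9.

k = 1/9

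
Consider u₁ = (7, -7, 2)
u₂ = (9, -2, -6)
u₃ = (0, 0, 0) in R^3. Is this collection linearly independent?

linearly dependent

One of the vectors is the zero vector, so the set is linearly dependent.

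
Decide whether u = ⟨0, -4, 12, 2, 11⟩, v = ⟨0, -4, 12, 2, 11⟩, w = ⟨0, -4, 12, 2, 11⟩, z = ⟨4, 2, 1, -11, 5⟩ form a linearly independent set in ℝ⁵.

linearly dependent

Two of the vectors are equal, giving an immediate dependence.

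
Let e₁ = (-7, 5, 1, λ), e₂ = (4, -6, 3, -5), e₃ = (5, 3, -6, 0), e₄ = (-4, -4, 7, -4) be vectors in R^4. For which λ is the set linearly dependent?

The set is linearly dependent precisely when det[e₁; e₂; e₃; e₄] = 0.
Cofactor expansion gives det = 18 - 30*λ.
Setting this to zero gives λ = 3/5.

λ = 3/5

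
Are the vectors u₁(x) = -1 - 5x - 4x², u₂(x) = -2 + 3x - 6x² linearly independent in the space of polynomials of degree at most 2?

linearly independent

Write each element as a coordinate vector in ℝ³ using {1, x, x²}.
Place the vectors as rows of a 2×3 matrix and reduce to echelon form.
The reduction yields 2 nonzero rows, so the rank is 2.
Since rank = 2 (the number of vectors), the set is linearly independent.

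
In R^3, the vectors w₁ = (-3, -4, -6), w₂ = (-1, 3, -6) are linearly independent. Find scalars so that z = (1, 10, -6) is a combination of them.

z = -w₁ + 2w₂

Solve the system with w₁, w₂ as columns and z as the right-hand side.
Back-substitution yields (α₁, α₂) = (-1, 2).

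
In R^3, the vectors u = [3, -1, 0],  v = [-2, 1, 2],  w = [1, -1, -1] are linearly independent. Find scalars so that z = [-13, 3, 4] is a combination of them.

Set up the augmented matrix [u | v | w | z] and row-reduce.
The system has the unique solution (c₁, c₂, c₃) = (-3, 4, 4).

z = -3u + 4v + 4w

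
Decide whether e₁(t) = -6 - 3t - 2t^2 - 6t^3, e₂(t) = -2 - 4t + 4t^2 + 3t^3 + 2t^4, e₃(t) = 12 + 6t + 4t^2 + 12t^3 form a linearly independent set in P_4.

linearly dependent

Write each element as a coordinate vector in ℝ⁵ using {1, t, …, t^4}.
One vector is a scalar multiple of another, so the set is dependent.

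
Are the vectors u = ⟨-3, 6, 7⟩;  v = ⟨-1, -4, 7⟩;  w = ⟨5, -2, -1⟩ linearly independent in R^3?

linearly independent

Place the vectors as rows of a 3×3 matrix and reduce to echelon form.
The reduction yields 3 nonzero rows, so the rank is 3.
Since rank = 3 (the number of vectors), the set is linearly independent.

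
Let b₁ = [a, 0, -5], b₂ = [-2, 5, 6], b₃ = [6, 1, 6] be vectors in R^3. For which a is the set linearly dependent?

a = -20/3

Dependence holds iff the 3×3 matrix [b₁ b₂ b₃] is singular.
Cofactor expansion gives det = 24*a + 160.
Setting this to zero gives a = -20/3.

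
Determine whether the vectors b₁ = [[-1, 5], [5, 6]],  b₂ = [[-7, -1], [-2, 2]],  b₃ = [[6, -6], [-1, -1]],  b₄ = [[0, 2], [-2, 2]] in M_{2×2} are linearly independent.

linearly independent

Take coordinates with respect to the standard basis {E₁₁, E₁₂, E₂₁, E₂₂}.
Place the vectors as rows of a 4×4 matrix and reduce to echelon form.
The reduction yields 4 nonzero rows, so the rank is 4.
Since rank = 4 (the number of vectors), the set is linearly independent.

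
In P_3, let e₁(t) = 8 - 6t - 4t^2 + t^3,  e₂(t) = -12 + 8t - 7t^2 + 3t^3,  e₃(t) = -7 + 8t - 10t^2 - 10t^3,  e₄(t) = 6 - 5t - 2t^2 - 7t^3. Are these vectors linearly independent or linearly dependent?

linearly independent

Write each element as a coordinate vector in ℝ⁴ using {1, t, …, t^3}.
Place the vectors as rows of a 4×4 matrix and reduce to echelon form.
The reduction yields 4 nonzero rows, so the rank is 4.
Since rank = 4 (the number of vectors), the set is linearly independent.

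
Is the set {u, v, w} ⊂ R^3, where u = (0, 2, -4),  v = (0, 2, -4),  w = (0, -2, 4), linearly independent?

Two of the vectors are equal, giving an immediate dependence.

linearly dependent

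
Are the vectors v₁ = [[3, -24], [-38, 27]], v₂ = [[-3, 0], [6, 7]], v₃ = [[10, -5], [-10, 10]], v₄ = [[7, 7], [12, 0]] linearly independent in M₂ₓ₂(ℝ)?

Write each element as a coordinate vector in ℝ⁴ using {E₁₁, E₁₂, E₂₁, E₂₂}.
The matrix [v₁|v₂|v₃|v₄] has determinant 0.
A zero determinant means the columns are linearly dependent.

linearly dependent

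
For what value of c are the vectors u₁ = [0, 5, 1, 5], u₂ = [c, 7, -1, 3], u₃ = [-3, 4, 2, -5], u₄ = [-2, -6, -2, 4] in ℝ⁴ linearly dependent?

The set is linearly dependent precisely when det[u₁; u₂; u₃; u₄] = 0.
Cofactor expansion gives det = 672 - 24*c.
This vanishes exactly when c = 28.

c = 28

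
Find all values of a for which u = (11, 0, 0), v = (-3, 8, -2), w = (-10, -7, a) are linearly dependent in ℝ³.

Dependence holds iff the 3×3 matrix [u v w] is singular.
Expanding, det = 88*a - 154.
Setting this to zero gives a = 7/4.

a = 7/4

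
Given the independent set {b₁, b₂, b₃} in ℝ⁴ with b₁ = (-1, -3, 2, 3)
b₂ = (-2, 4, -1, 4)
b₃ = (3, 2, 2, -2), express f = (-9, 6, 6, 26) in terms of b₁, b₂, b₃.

Write f = α₁b₁ + … + α₃b₃ and equate components.
The system has the unique solution (α₁, α₂, α₃) = (4, 4, 1).

f = 4b₁ + 4b₂ + b₃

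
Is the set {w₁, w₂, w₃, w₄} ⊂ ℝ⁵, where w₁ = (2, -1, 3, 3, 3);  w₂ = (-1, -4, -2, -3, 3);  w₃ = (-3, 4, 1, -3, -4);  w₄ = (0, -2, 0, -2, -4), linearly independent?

Place the vectors as rows of a 4×5 matrix and reduce to echelon form.
The reduction yields 4 nonzero rows, so the rank is 4.
Since rank = 4 (the number of vectors), the set is linearly independent.

linearly independent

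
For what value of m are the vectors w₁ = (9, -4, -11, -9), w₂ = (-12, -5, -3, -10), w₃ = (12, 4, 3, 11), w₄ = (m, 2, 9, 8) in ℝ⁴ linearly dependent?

The set is linearly dependent precisely when det[w₁; w₂; w₃; w₄] = 0.
The determinant works out to 126*m + 1029.
This vanishes exactly when m = -49/6.

m = -49/6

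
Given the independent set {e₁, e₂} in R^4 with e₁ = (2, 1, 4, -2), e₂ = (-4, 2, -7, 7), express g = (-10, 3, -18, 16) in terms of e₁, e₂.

g = -e₁ + 2e₂

Since e₁, e₂ are independent, the coefficients expressing g are uniquely determined by a linear system.
Row-reducing the augmented matrix gives the unique coefficients (a₁, a₂) = (-1, 2).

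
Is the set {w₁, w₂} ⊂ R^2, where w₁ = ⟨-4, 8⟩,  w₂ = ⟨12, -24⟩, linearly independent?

One vector is a scalar multiple of another, so the set is dependent.

linearly dependent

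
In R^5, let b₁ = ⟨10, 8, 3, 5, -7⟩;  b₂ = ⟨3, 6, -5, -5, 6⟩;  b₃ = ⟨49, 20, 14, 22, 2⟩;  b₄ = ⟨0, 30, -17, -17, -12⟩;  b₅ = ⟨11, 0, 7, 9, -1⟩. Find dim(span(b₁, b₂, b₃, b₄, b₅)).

Row-reduce the 5×5 matrix with these as rows.
Reduction leaves 3 leading entries, giving rank 3.

dim = 3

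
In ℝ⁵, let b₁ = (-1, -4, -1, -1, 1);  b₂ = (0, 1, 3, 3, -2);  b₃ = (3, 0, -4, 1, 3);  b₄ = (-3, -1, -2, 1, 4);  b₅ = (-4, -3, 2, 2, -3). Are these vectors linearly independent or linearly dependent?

Form the 5×5 matrix with these as columns; its determinant is 884.
A nonzero determinant means the columns are linearly independent.

linearly independent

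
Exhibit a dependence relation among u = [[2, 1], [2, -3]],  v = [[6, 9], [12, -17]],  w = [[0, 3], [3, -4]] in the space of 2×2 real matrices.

3u - v + 2w = 0

Write each element as a vector in ℝ⁴ using {E₁₁, E₁₂, E₂₁, E₂₂}.
Row-reduce the matrix with u, v, w as columns; the null space gives the coefficients.
A generator of the null space is (3, -1, 2).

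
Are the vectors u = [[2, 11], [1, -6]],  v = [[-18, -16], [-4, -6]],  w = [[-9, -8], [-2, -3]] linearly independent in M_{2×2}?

linearly dependent

Take coordinates with respect to the standard basis {E₁₁, E₁₂, E₂₁, E₂₂}.
One vector is a scalar multiple of another, so the set is dependent.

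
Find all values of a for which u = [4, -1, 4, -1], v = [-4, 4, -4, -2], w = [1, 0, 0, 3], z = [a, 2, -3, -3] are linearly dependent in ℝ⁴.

a = -23/6

Dependence holds iff the 4×4 matrix [u v w z] is singular.
Expanding, det = 36*a + 138.
This vanishes exactly when a = -23/6.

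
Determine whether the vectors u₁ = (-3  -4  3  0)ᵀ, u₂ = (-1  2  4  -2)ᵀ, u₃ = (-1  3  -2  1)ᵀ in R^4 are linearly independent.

Place the vectors as rows of a 3×4 matrix and reduce to echelon form.
The reduction yields 3 nonzero rows, so the rank is 3.
Since rank = 3 (the number of vectors), the set is linearly independent.

linearly independent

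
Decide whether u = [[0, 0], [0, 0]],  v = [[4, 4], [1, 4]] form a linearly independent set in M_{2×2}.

linearly dependent

Write each element as a coordinate vector in ℝ⁴ using {E₁₁, E₁₂, E₂₁, E₂₂}.
One of the vectors is the zero vector, so the set is linearly dependent.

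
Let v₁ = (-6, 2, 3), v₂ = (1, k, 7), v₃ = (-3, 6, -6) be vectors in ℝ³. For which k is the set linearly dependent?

k = -16/3

The vectors are dependent exactly when the determinant of the matrix with rows v₁, v₂, v₃ vanishes.
Cofactor expansion gives det = 45*k + 240.
This vanishes exactly when k = -16/3.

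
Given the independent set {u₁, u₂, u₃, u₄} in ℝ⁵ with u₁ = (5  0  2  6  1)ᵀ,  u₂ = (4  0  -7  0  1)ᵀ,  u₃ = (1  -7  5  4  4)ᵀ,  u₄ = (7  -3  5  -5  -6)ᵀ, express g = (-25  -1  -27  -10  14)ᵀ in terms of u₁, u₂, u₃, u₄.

g = -4u₁ + 2u₂ + u₃ - 2u₄

Write g = a₁u₁ + … + a₄u₄ and equate components.
The system has the unique solution (a₁, …, a₄) = (-4, 2, 1, -2).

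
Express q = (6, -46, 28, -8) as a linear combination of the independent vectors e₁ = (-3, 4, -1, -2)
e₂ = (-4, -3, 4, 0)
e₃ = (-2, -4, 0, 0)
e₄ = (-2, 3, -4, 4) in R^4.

Since e₁, e₂, e₃, e₄ are independent, the coefficients expressing q are uniquely determined by a linear system.
Back-substitution yields (c₁, …, c₄) = (-4, 2, 3, -4).

q = -4e₁ + 2e₂ + 3e₃ - 4e₄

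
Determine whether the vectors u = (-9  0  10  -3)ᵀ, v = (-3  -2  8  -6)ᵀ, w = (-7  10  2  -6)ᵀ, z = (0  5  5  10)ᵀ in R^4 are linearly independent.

linearly independent

Row-reduce the matrix whose columns are u, v, w, z.
The reduction yields 4 nonzero rows, so the rank is 4.
Since rank = 4 (the number of vectors), the set is linearly independent.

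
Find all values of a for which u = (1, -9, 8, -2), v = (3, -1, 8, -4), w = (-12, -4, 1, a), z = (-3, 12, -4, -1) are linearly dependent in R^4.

The set is linearly dependent precisely when det[u; v; w; z] = 0.
Expanding, det = 40 - 280*a.
Solving 40 - 280*a = 0 yields a = 1/7.

a = 1/7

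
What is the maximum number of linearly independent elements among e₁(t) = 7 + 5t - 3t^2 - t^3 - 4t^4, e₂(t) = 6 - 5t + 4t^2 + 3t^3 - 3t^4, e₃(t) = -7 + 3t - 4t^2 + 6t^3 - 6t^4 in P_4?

Represent each element by its coordinate vector in ℝ⁵.
Put the 5×3 matrix [e₁|e₂|e₃] into echelon form.
Reduction leaves 3 leading entries, giving rank 3.

3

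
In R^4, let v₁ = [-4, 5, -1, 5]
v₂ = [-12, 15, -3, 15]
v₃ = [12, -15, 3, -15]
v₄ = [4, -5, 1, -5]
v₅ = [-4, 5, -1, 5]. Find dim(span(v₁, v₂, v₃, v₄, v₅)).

dim = 1

Form the matrix with v₁, v₂, v₃, v₄, v₅ as columns and reduce.
Exactly 1 pivot survives; hence the rank is 1.
(With 5 elements in a 4-dimensional space the rank is at most 4.)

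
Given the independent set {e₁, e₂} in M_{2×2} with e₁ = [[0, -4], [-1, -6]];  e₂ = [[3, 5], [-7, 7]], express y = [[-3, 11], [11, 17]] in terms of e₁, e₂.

Work in coordinates with respect to the standard basis {E₁₁, E₁₂, E₂₁, E₂₂}.
Set up the augmented matrix [e₁ | e₂ | y] and row-reduce.
Row-reducing the augmented matrix gives the unique coefficients (α₁, α₂) = (-4, -1).

y = -4e₁ - e₂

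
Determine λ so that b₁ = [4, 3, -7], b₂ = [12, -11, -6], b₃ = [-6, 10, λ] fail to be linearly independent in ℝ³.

λ = -3/8

The vectors are dependent exactly when the determinant of the matrix with rows b₁, b₂, b₃ vanishes.
The determinant works out to -80*λ - 30.
Solving -80*λ - 30 = 0 yields λ = -3/8.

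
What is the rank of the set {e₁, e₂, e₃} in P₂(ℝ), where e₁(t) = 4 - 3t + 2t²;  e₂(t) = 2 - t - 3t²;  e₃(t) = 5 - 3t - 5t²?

3

Pass to coordinate vectors with respect to the basis {1, t, t²}.
Form the matrix with e₁, e₂, e₃ as columns and reduce.
There are 3 pivot columns, so rank = 3.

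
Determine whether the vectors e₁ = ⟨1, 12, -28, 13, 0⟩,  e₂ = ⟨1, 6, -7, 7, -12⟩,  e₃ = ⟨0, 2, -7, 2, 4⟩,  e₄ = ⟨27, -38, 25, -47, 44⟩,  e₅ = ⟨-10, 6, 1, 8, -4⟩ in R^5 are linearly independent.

linearly dependent

Row-reduce the matrix whose columns are e₁, e₂, e₃, e₄, e₅.
The reduction yields 3 nonzero rows, so the rank is 3.
Since rank 3 < 5, the set is linearly dependent.
Indeed e₁ - e₂ - 3e₃ = 0.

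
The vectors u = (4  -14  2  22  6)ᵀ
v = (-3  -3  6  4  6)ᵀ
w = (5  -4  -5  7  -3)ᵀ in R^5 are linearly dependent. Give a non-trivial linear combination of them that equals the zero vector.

Solve the homogeneous system with u, v, w as columns by row-reducing the coefficient matrix.
The free variable yields coefficients (1, -2, -2) (any nonzero multiple also works).

u - 2v - 2w = 0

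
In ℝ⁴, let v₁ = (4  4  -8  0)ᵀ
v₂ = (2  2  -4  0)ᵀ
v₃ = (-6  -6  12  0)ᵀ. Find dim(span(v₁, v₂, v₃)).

Form the matrix with v₁, v₂, v₃ as columns and reduce.
There is 1 pivot column, so rank = 1.

1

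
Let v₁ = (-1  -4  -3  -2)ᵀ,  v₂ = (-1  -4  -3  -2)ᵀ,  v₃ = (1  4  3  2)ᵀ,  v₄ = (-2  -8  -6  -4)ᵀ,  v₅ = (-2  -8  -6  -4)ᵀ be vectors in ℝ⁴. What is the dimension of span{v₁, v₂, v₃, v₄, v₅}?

Form the matrix with v₁, v₂, v₃, v₄, v₅ as columns and reduce.
There is 1 pivot column, so rank = 1.
(With 5 elements in a 4-dimensional space the rank is at most 4.)

dim = 1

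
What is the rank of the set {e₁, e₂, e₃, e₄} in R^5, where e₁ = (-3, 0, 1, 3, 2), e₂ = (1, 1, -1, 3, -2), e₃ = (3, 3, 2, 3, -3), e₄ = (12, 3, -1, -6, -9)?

Apply Gaussian elimination to the matrix whose rows are e₁, e₂, e₃, e₄.
Exactly 3 pivots survive; hence the rank is 3.

3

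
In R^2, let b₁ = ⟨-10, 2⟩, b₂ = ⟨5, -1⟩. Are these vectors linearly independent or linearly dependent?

linearly dependent

Form the 2×2 matrix with these as columns; its determinant is 0.
A zero determinant means the columns are linearly dependent.
Indeed b₁ + 2b₂ = 0.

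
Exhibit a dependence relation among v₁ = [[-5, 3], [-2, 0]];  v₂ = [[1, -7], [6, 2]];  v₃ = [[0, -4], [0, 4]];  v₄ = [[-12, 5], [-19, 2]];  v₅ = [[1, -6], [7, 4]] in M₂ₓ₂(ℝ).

2v₁ + v₂ + 3v₃ - v₄ - 3v₅ = 0

Pass to coordinate vectors relative to the basis {E₁₁, E₁₂, E₂₁, E₂₂}.
Set up α₁v₁ + … + α₅v₅ = 0 and solve the homogeneous system.
The free variable yields coefficients (2, 1, 3, -1, -3) (any nonzero multiple also works).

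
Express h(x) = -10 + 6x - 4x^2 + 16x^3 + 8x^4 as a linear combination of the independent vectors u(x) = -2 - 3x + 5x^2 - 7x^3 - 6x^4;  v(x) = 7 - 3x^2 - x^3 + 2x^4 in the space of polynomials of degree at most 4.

Work in coordinates with respect to the standard basis {1, x, …, x^4}.
Since u, v are independent, the coefficients expressing h are uniquely determined by a linear system.
Back-substitution yields (α₁, α₂) = (-2, -2).

h = -2u - 2v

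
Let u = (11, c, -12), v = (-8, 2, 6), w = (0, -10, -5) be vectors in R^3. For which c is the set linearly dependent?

Place the vectors as rows of a 3×3 matrix; dependence ⇔ determinant zero.
Cofactor expansion gives det = -40*c - 410.
Setting this to zero gives c = -41/4.

c = -41/4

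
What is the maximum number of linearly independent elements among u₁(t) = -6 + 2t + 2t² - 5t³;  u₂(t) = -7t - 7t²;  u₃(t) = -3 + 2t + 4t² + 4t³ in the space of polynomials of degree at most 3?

3

Pass to coordinate vectors with respect to the basis {1, t, …, t³}.
Form the matrix with u₁, u₂, u₃ as columns and reduce.
Reduction leaves 3 leading entries, giving rank 3.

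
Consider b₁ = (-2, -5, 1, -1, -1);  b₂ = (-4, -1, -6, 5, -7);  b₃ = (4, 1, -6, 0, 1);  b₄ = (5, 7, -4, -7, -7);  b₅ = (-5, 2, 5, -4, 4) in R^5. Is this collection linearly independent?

Place the vectors as rows of a 5×5 matrix and reduce to echelon form.
The reduction yields 5 nonzero rows, so the rank is 5.
Since rank = 5 (the number of vectors), the set is linearly independent.

linearly independent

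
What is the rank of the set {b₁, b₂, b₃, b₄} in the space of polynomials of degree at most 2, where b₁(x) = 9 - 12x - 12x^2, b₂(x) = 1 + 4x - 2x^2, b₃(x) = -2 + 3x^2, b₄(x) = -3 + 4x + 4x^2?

Pass to coordinate vectors with respect to the basis {1, x, x^2}.
Row-reduce the 4×3 matrix with these as rows.
Exactly 2 pivots survive; hence the rank is 2.
(With 4 elements in a 3-dimensional space the rank is at most 3.)

rank 2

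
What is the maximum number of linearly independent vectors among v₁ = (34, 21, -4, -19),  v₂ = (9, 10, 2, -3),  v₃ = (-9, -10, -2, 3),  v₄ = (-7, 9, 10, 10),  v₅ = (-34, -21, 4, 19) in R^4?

Put the 4×5 matrix [v₁|v₂|v₃|v₄|v₅] into echelon form.
Reduction leaves 2 leading entries, giving rank 2.
(With 5 elements in a 4-dimensional space the rank is at most 4.)

2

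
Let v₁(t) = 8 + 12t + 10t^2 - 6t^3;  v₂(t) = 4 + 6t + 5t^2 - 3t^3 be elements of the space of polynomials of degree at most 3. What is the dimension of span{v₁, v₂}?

Represent each element by its coordinate vector in ℝ⁴.
Row-reduce the 2×4 matrix with these as rows.
Exactly 1 pivot survives; hence the rank is 1.

1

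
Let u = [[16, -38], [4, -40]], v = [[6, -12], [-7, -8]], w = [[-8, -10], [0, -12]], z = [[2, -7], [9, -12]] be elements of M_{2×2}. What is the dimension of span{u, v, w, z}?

Represent each element by its coordinate vector in ℝ⁴.
Row-reduce the 4×4 matrix with these as rows.
The echelon form has 3 nonzero rows, so the rank is 3.

3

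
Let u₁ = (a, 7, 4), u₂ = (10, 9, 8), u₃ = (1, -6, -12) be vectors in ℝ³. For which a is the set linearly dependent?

Dependence holds iff the 3×3 matrix [u₁ u₂ u₃] is singular.
The determinant works out to 620 - 60*a.
This vanishes exactly when a = 31/3.

a = 31/3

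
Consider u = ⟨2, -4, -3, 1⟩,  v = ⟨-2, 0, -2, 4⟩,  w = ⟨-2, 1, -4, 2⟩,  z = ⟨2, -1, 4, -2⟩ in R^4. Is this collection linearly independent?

The matrix [u|v|w|z] has determinant 0.
A zero determinant means the columns are linearly dependent.

linearly dependent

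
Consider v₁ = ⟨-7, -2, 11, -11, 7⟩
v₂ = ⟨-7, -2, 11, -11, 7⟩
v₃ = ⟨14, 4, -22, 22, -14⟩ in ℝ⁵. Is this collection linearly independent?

linearly dependent

Place the vectors as rows of a 3×5 matrix and reduce to echelon form.
The reduction yields 1 nonzero row, so the rank is 1.
Since rank 1 < 3, the set is linearly dependent.
Indeed v₁ - v₂ = 0.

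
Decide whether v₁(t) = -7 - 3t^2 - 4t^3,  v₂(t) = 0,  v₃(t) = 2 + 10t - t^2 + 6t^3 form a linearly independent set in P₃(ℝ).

Take coordinates with respect to the standard basis {1, t, …, t^3}.
One of the vectors is the zero vector, so the set is linearly dependent.

linearly dependent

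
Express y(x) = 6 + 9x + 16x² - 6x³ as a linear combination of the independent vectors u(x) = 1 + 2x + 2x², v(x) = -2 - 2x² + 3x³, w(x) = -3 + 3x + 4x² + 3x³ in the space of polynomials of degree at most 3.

Identify each element with its coordinate vector in ℝ⁴ via {1, x, …, x³}.
Solve the system with u, v, w as columns and y as the right-hand side.
Back-substitution yields (a₁, a₂, a₃) = (3, -3, 1).

y = 3u - 3v + w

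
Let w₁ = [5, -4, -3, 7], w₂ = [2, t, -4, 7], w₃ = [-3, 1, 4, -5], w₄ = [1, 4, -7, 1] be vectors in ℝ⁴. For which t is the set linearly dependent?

The vectors are dependent exactly when the determinant of the matrix with rows w₁, w₂, w₃, w₄ vanishes.
The determinant works out to -30*t - 20.
Setting this to zero gives t = -2/3.

t = -2/3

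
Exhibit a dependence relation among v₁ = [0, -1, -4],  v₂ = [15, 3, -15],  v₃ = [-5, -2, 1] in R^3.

Write the vectors as columns of a matrix and find a nonzero vector in its null space.
A generator of the null space is (3, -1, -3).

3v₁ - v₂ - 3v₃ = 0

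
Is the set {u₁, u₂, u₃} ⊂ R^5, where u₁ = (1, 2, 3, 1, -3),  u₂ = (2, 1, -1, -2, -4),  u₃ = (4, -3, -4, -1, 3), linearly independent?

Place the vectors as rows of a 3×5 matrix and reduce to echelon form.
The reduction yields 3 nonzero rows, so the rank is 3.
Since rank = 3 (the number of vectors), the set is linearly independent.

linearly independent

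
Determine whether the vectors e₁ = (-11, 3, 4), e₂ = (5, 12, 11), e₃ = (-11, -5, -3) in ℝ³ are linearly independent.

linearly independent

Place the vectors as rows of a 3×3 matrix and reduce to echelon form.
The reduction yields 3 nonzero rows, so the rank is 3.
Since rank = 3 (the number of vectors), the set is linearly independent.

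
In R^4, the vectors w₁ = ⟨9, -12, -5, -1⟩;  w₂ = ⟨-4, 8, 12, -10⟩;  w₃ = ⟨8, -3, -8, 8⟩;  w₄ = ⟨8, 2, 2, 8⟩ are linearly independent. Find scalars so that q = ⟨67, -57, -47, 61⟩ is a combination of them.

Write q = c₁w₁ + … + c₄w₄ and equate components.
Row-reducing the augmented matrix gives the unique coefficients (c₁, …, c₄) = (3, -4, -1, 4).

q = 3w₁ - 4w₂ - w₃ + 4w₄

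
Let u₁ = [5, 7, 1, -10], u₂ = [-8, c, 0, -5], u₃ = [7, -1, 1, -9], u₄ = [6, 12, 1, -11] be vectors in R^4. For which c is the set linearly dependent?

The vectors are dependent exactly when the determinant of the matrix with rows u₁, u₂, u₃, u₄ vanishes.
Expanding, det = 3*c - 114.
Solving 3*c - 114 = 0 yields c = 38.

c = 38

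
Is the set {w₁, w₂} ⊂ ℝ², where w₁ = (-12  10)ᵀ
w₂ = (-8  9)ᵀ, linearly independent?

linearly independent

The matrix [w₁|w₂] has determinant -28.
A nonzero determinant means the columns are linearly independent.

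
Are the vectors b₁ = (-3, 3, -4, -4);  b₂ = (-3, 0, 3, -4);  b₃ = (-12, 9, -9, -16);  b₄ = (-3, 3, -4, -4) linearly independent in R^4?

Two of the vectors are equal, giving an immediate dependence.

linearly dependent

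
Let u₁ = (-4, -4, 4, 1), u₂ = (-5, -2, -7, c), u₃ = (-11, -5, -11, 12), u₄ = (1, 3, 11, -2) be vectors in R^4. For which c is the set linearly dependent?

The set is linearly dependent precisely when det[u₁; u₂; u₃; u₄] = 0.
Expanding, det = 2842 - 464*c.
This vanishes exactly when c = 49/8.

c = 49/8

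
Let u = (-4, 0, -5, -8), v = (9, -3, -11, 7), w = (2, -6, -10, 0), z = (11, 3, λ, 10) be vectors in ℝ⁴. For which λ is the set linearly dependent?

λ = -44/9

The vectors are dependent exactly when the determinant of the matrix with rows u, v, w, z vanishes.
Cofactor expansion gives det = -216*λ - 1056.
This vanishes exactly when λ = -44/9.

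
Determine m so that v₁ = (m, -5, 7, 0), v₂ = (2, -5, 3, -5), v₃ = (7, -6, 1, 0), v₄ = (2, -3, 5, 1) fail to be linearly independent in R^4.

m = 3

The set is linearly dependent precisely when det[v₁; v₂; v₃; v₄] = 0.
The determinant works out to 148*m - 444.
Setting this to zero gives m = 3.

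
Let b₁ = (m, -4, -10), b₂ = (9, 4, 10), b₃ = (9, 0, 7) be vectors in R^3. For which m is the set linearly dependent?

m = -9

The set is linearly dependent precisely when det[b₁; b₂; b₃] = 0.
The determinant works out to 28*m + 252.
Setting this to zero gives m = -9.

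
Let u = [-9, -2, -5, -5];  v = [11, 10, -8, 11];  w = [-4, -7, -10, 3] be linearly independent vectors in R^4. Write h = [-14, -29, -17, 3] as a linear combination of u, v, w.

Since u, v, w are independent, the coefficients expressing h are uniquely determined by a linear system.
Back-substitution yields (α₁, α₂, α₃) = (-1, -1, 3).

h = -u - v + 3w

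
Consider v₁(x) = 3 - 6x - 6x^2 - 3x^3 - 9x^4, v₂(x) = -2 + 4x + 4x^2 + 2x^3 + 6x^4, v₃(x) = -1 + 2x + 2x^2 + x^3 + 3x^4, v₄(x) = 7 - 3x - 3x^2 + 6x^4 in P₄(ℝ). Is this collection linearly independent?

Take coordinates with respect to the standard basis {1, x, …, x^4}.
Place the vectors as rows of a 4×5 matrix and reduce to echelon form.
The reduction yields 2 nonzero rows, so the rank is 2.
Since rank 2 < 4, the set is linearly dependent.
Indeed 2v₁ + 3v₂ = 0.

linearly dependent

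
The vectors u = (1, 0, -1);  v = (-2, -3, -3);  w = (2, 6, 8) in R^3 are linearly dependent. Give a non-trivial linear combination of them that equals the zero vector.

2u + 2v + w = 0

Solve the homogeneous system with u, v, w as columns by row-reducing the coefficient matrix.
The free variable yields coefficients (2, 2, 1) (any nonzero multiple also works).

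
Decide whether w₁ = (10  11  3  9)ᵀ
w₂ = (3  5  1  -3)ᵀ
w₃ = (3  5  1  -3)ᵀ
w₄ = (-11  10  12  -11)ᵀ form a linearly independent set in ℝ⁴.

Two of the vectors are equal, giving an immediate dependence.

linearly dependent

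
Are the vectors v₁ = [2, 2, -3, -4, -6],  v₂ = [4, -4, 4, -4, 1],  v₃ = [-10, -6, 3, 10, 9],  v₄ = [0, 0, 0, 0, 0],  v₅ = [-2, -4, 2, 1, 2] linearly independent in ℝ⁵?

One of the vectors is the zero vector, so the set is linearly dependent.

linearly dependent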